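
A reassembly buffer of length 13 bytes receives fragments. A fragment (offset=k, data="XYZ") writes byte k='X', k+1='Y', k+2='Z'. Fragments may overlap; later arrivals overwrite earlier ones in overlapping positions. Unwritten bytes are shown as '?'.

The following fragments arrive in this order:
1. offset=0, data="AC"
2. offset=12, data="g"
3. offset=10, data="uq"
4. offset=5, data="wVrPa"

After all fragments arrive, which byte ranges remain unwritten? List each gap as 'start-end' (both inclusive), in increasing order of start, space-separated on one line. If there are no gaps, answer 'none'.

Answer: 2-4

Derivation:
Fragment 1: offset=0 len=2
Fragment 2: offset=12 len=1
Fragment 3: offset=10 len=2
Fragment 4: offset=5 len=5
Gaps: 2-4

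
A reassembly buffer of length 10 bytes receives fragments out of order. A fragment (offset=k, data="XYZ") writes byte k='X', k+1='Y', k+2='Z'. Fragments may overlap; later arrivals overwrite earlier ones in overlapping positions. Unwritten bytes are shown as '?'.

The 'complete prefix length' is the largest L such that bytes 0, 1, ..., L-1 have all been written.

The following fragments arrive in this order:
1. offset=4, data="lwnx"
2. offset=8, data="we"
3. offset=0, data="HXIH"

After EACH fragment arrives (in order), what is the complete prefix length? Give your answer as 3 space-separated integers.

Fragment 1: offset=4 data="lwnx" -> buffer=????lwnx?? -> prefix_len=0
Fragment 2: offset=8 data="we" -> buffer=????lwnxwe -> prefix_len=0
Fragment 3: offset=0 data="HXIH" -> buffer=HXIHlwnxwe -> prefix_len=10

Answer: 0 0 10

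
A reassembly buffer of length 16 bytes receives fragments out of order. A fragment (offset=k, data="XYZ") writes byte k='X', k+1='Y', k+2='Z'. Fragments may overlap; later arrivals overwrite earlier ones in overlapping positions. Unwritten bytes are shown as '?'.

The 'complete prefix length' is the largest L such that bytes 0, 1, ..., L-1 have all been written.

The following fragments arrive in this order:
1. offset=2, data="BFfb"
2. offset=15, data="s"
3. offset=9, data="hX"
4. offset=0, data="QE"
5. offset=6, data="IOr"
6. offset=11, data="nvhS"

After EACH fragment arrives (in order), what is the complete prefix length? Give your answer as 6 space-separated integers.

Fragment 1: offset=2 data="BFfb" -> buffer=??BFfb?????????? -> prefix_len=0
Fragment 2: offset=15 data="s" -> buffer=??BFfb?????????s -> prefix_len=0
Fragment 3: offset=9 data="hX" -> buffer=??BFfb???hX????s -> prefix_len=0
Fragment 4: offset=0 data="QE" -> buffer=QEBFfb???hX????s -> prefix_len=6
Fragment 5: offset=6 data="IOr" -> buffer=QEBFfbIOrhX????s -> prefix_len=11
Fragment 6: offset=11 data="nvhS" -> buffer=QEBFfbIOrhXnvhSs -> prefix_len=16

Answer: 0 0 0 6 11 16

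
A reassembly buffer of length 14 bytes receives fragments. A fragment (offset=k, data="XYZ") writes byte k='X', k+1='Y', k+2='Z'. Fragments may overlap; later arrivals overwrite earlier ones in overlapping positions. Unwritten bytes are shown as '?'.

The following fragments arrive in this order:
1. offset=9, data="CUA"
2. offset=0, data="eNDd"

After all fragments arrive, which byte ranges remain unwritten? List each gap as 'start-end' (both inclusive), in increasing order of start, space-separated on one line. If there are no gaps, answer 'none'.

Answer: 4-8 12-13

Derivation:
Fragment 1: offset=9 len=3
Fragment 2: offset=0 len=4
Gaps: 4-8 12-13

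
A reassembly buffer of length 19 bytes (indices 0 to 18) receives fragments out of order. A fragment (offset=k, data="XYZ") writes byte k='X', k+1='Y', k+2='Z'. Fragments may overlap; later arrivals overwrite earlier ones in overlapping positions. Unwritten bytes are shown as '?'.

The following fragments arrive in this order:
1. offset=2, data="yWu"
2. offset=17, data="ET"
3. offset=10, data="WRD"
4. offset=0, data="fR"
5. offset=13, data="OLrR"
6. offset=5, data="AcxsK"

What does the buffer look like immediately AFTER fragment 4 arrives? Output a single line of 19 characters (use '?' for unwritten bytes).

Answer: fRyWu?????WRD????ET

Derivation:
Fragment 1: offset=2 data="yWu" -> buffer=??yWu??????????????
Fragment 2: offset=17 data="ET" -> buffer=??yWu????????????ET
Fragment 3: offset=10 data="WRD" -> buffer=??yWu?????WRD????ET
Fragment 4: offset=0 data="fR" -> buffer=fRyWu?????WRD????ET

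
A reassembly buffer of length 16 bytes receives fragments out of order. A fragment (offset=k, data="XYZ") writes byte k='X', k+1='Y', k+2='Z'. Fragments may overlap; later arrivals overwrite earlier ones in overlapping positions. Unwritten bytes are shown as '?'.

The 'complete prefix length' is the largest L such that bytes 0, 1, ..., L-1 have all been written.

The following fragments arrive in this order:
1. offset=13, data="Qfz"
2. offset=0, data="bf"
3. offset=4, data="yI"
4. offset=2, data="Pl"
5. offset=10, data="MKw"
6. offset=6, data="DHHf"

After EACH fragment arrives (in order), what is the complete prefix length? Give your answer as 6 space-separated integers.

Fragment 1: offset=13 data="Qfz" -> buffer=?????????????Qfz -> prefix_len=0
Fragment 2: offset=0 data="bf" -> buffer=bf???????????Qfz -> prefix_len=2
Fragment 3: offset=4 data="yI" -> buffer=bf??yI???????Qfz -> prefix_len=2
Fragment 4: offset=2 data="Pl" -> buffer=bfPlyI???????Qfz -> prefix_len=6
Fragment 5: offset=10 data="MKw" -> buffer=bfPlyI????MKwQfz -> prefix_len=6
Fragment 6: offset=6 data="DHHf" -> buffer=bfPlyIDHHfMKwQfz -> prefix_len=16

Answer: 0 2 2 6 6 16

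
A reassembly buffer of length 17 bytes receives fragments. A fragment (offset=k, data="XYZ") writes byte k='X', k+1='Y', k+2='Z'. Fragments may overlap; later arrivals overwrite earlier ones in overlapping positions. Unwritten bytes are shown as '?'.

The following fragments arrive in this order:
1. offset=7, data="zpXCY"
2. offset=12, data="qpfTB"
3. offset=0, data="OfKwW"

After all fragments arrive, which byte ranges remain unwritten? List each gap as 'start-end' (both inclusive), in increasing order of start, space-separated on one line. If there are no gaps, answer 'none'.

Answer: 5-6

Derivation:
Fragment 1: offset=7 len=5
Fragment 2: offset=12 len=5
Fragment 3: offset=0 len=5
Gaps: 5-6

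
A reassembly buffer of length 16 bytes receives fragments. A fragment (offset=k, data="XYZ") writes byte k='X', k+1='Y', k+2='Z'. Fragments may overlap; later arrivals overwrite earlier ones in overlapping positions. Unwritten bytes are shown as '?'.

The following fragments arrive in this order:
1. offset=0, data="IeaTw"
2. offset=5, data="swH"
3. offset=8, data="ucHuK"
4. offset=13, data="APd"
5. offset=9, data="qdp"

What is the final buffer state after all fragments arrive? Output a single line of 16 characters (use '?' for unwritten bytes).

Fragment 1: offset=0 data="IeaTw" -> buffer=IeaTw???????????
Fragment 2: offset=5 data="swH" -> buffer=IeaTwswH????????
Fragment 3: offset=8 data="ucHuK" -> buffer=IeaTwswHucHuK???
Fragment 4: offset=13 data="APd" -> buffer=IeaTwswHucHuKAPd
Fragment 5: offset=9 data="qdp" -> buffer=IeaTwswHuqdpKAPd

Answer: IeaTwswHuqdpKAPd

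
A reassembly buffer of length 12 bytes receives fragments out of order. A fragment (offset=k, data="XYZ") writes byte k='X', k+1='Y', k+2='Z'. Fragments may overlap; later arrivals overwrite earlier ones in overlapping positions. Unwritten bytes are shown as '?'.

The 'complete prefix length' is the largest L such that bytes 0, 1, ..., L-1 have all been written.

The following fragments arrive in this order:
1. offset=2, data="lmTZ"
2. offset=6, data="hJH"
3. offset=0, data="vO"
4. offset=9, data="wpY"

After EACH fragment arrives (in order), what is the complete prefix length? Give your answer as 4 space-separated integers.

Fragment 1: offset=2 data="lmTZ" -> buffer=??lmTZ?????? -> prefix_len=0
Fragment 2: offset=6 data="hJH" -> buffer=??lmTZhJH??? -> prefix_len=0
Fragment 3: offset=0 data="vO" -> buffer=vOlmTZhJH??? -> prefix_len=9
Fragment 4: offset=9 data="wpY" -> buffer=vOlmTZhJHwpY -> prefix_len=12

Answer: 0 0 9 12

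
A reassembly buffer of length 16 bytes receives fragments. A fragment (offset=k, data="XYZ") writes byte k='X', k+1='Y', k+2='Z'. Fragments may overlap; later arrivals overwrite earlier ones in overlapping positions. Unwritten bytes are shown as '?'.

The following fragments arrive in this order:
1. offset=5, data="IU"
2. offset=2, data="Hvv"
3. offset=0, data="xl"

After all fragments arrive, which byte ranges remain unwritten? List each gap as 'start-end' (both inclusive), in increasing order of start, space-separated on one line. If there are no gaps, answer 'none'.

Fragment 1: offset=5 len=2
Fragment 2: offset=2 len=3
Fragment 3: offset=0 len=2
Gaps: 7-15

Answer: 7-15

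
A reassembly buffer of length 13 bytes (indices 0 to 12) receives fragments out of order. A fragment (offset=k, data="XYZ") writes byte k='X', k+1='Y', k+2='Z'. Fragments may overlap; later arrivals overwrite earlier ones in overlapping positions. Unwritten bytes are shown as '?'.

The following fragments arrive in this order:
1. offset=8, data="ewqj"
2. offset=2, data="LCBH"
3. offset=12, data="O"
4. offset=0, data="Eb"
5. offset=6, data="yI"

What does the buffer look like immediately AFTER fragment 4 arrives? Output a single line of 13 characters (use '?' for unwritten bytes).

Answer: EbLCBH??ewqjO

Derivation:
Fragment 1: offset=8 data="ewqj" -> buffer=????????ewqj?
Fragment 2: offset=2 data="LCBH" -> buffer=??LCBH??ewqj?
Fragment 3: offset=12 data="O" -> buffer=??LCBH??ewqjO
Fragment 4: offset=0 data="Eb" -> buffer=EbLCBH??ewqjO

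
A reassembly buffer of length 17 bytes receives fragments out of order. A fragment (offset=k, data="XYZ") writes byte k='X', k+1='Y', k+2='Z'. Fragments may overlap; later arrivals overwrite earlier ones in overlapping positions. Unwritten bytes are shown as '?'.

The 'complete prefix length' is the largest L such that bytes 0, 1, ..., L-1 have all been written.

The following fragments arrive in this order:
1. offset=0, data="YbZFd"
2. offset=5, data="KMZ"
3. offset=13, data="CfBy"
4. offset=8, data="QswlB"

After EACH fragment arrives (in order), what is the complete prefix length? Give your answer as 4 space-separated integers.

Answer: 5 8 8 17

Derivation:
Fragment 1: offset=0 data="YbZFd" -> buffer=YbZFd???????????? -> prefix_len=5
Fragment 2: offset=5 data="KMZ" -> buffer=YbZFdKMZ????????? -> prefix_len=8
Fragment 3: offset=13 data="CfBy" -> buffer=YbZFdKMZ?????CfBy -> prefix_len=8
Fragment 4: offset=8 data="QswlB" -> buffer=YbZFdKMZQswlBCfBy -> prefix_len=17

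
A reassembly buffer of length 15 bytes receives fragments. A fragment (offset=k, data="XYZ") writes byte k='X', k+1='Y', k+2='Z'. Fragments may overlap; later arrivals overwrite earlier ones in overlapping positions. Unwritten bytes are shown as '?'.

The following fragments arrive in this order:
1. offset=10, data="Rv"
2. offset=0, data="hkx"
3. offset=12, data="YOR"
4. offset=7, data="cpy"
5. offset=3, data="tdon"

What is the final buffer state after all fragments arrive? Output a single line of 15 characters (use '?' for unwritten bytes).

Fragment 1: offset=10 data="Rv" -> buffer=??????????Rv???
Fragment 2: offset=0 data="hkx" -> buffer=hkx???????Rv???
Fragment 3: offset=12 data="YOR" -> buffer=hkx???????RvYOR
Fragment 4: offset=7 data="cpy" -> buffer=hkx????cpyRvYOR
Fragment 5: offset=3 data="tdon" -> buffer=hkxtdoncpyRvYOR

Answer: hkxtdoncpyRvYOR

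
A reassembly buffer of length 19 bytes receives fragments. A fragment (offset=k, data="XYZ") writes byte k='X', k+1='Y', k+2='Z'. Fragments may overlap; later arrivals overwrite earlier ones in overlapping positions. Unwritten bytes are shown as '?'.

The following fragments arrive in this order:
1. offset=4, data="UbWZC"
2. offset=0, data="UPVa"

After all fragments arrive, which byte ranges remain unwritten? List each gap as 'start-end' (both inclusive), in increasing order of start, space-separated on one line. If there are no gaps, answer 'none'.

Answer: 9-18

Derivation:
Fragment 1: offset=4 len=5
Fragment 2: offset=0 len=4
Gaps: 9-18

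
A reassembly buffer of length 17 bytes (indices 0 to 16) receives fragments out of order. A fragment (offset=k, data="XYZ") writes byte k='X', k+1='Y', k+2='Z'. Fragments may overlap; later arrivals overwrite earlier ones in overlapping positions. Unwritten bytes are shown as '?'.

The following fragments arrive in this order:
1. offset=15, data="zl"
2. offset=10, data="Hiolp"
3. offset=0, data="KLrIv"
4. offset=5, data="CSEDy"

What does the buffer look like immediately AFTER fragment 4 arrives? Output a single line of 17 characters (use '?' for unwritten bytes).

Answer: KLrIvCSEDyHiolpzl

Derivation:
Fragment 1: offset=15 data="zl" -> buffer=???????????????zl
Fragment 2: offset=10 data="Hiolp" -> buffer=??????????Hiolpzl
Fragment 3: offset=0 data="KLrIv" -> buffer=KLrIv?????Hiolpzl
Fragment 4: offset=5 data="CSEDy" -> buffer=KLrIvCSEDyHiolpzl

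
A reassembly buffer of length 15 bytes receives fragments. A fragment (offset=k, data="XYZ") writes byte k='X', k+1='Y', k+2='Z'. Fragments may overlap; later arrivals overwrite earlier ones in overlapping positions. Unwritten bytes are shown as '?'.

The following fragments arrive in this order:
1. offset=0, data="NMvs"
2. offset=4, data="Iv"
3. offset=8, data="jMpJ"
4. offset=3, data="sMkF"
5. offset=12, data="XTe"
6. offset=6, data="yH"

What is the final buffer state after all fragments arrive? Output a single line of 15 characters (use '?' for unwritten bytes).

Answer: NMvsMkyHjMpJXTe

Derivation:
Fragment 1: offset=0 data="NMvs" -> buffer=NMvs???????????
Fragment 2: offset=4 data="Iv" -> buffer=NMvsIv?????????
Fragment 3: offset=8 data="jMpJ" -> buffer=NMvsIv??jMpJ???
Fragment 4: offset=3 data="sMkF" -> buffer=NMvsMkF?jMpJ???
Fragment 5: offset=12 data="XTe" -> buffer=NMvsMkF?jMpJXTe
Fragment 6: offset=6 data="yH" -> buffer=NMvsMkyHjMpJXTe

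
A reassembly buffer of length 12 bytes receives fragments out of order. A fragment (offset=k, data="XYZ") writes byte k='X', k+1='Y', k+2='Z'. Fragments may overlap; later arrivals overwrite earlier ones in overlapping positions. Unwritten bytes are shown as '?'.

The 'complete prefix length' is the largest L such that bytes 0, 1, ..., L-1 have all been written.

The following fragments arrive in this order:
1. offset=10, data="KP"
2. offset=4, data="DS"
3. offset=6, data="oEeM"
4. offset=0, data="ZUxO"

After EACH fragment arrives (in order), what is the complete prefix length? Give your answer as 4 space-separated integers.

Fragment 1: offset=10 data="KP" -> buffer=??????????KP -> prefix_len=0
Fragment 2: offset=4 data="DS" -> buffer=????DS????KP -> prefix_len=0
Fragment 3: offset=6 data="oEeM" -> buffer=????DSoEeMKP -> prefix_len=0
Fragment 4: offset=0 data="ZUxO" -> buffer=ZUxODSoEeMKP -> prefix_len=12

Answer: 0 0 0 12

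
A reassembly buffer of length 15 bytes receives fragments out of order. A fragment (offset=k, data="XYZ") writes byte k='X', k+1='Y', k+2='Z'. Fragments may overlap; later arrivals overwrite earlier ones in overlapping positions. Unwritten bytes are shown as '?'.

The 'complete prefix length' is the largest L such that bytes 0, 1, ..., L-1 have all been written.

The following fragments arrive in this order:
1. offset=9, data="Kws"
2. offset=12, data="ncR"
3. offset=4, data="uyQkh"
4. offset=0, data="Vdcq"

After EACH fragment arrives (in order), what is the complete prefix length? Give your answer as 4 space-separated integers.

Answer: 0 0 0 15

Derivation:
Fragment 1: offset=9 data="Kws" -> buffer=?????????Kws??? -> prefix_len=0
Fragment 2: offset=12 data="ncR" -> buffer=?????????KwsncR -> prefix_len=0
Fragment 3: offset=4 data="uyQkh" -> buffer=????uyQkhKwsncR -> prefix_len=0
Fragment 4: offset=0 data="Vdcq" -> buffer=VdcquyQkhKwsncR -> prefix_len=15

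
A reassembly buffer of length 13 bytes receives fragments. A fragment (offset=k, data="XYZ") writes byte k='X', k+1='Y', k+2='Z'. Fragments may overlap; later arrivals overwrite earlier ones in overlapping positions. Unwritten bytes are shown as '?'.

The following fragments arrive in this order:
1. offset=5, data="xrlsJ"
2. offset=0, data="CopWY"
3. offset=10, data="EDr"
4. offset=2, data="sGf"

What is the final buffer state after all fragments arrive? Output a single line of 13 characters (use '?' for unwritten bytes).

Fragment 1: offset=5 data="xrlsJ" -> buffer=?????xrlsJ???
Fragment 2: offset=0 data="CopWY" -> buffer=CopWYxrlsJ???
Fragment 3: offset=10 data="EDr" -> buffer=CopWYxrlsJEDr
Fragment 4: offset=2 data="sGf" -> buffer=CosGfxrlsJEDr

Answer: CosGfxrlsJEDr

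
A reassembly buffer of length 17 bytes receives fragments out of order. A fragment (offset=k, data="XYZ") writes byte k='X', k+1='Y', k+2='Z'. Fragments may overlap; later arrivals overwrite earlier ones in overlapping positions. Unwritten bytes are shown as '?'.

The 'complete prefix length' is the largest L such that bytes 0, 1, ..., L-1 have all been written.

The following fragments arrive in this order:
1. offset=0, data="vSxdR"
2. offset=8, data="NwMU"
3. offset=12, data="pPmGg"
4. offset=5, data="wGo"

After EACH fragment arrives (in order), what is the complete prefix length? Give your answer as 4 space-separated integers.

Fragment 1: offset=0 data="vSxdR" -> buffer=vSxdR???????????? -> prefix_len=5
Fragment 2: offset=8 data="NwMU" -> buffer=vSxdR???NwMU????? -> prefix_len=5
Fragment 3: offset=12 data="pPmGg" -> buffer=vSxdR???NwMUpPmGg -> prefix_len=5
Fragment 4: offset=5 data="wGo" -> buffer=vSxdRwGoNwMUpPmGg -> prefix_len=17

Answer: 5 5 5 17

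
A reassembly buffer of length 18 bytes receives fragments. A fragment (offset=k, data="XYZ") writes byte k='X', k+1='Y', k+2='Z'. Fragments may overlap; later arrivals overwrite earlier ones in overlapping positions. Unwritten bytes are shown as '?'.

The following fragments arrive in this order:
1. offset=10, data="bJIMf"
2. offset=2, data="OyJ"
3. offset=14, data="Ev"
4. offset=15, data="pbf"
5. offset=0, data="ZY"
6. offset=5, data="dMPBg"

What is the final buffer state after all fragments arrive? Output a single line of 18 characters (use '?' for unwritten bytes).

Fragment 1: offset=10 data="bJIMf" -> buffer=??????????bJIMf???
Fragment 2: offset=2 data="OyJ" -> buffer=??OyJ?????bJIMf???
Fragment 3: offset=14 data="Ev" -> buffer=??OyJ?????bJIMEv??
Fragment 4: offset=15 data="pbf" -> buffer=??OyJ?????bJIMEpbf
Fragment 5: offset=0 data="ZY" -> buffer=ZYOyJ?????bJIMEpbf
Fragment 6: offset=5 data="dMPBg" -> buffer=ZYOyJdMPBgbJIMEpbf

Answer: ZYOyJdMPBgbJIMEpbf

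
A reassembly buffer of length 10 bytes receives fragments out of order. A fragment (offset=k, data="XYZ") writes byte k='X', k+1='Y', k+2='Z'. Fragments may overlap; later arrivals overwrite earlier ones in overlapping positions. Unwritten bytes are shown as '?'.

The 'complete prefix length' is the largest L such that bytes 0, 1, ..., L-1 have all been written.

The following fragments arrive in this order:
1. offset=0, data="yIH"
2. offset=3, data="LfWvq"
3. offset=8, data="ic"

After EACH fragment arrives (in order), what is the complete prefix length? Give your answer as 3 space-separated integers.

Fragment 1: offset=0 data="yIH" -> buffer=yIH??????? -> prefix_len=3
Fragment 2: offset=3 data="LfWvq" -> buffer=yIHLfWvq?? -> prefix_len=8
Fragment 3: offset=8 data="ic" -> buffer=yIHLfWvqic -> prefix_len=10

Answer: 3 8 10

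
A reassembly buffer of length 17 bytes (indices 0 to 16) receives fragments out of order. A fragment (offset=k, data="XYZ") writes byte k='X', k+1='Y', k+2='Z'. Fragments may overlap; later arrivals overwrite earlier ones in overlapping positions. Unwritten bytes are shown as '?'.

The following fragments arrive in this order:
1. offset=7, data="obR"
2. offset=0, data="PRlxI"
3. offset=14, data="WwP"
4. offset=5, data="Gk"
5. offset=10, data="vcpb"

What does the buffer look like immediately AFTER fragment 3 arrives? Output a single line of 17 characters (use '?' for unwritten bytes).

Fragment 1: offset=7 data="obR" -> buffer=???????obR???????
Fragment 2: offset=0 data="PRlxI" -> buffer=PRlxI??obR???????
Fragment 3: offset=14 data="WwP" -> buffer=PRlxI??obR????WwP

Answer: PRlxI??obR????WwP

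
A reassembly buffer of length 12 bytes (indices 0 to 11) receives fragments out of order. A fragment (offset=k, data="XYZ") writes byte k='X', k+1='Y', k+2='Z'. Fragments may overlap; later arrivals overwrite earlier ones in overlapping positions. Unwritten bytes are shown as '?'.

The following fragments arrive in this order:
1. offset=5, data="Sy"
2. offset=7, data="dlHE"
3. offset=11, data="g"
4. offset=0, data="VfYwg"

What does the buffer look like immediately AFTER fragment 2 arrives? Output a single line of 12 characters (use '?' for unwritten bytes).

Answer: ?????SydlHE?

Derivation:
Fragment 1: offset=5 data="Sy" -> buffer=?????Sy?????
Fragment 2: offset=7 data="dlHE" -> buffer=?????SydlHE?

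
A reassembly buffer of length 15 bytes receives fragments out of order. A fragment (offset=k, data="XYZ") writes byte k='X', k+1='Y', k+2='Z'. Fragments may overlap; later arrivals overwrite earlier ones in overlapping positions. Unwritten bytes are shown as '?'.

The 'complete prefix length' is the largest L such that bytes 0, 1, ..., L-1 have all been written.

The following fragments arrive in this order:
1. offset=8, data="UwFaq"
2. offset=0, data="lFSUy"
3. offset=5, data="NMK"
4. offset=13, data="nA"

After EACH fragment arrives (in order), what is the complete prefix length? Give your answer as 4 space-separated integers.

Fragment 1: offset=8 data="UwFaq" -> buffer=????????UwFaq?? -> prefix_len=0
Fragment 2: offset=0 data="lFSUy" -> buffer=lFSUy???UwFaq?? -> prefix_len=5
Fragment 3: offset=5 data="NMK" -> buffer=lFSUyNMKUwFaq?? -> prefix_len=13
Fragment 4: offset=13 data="nA" -> buffer=lFSUyNMKUwFaqnA -> prefix_len=15

Answer: 0 5 13 15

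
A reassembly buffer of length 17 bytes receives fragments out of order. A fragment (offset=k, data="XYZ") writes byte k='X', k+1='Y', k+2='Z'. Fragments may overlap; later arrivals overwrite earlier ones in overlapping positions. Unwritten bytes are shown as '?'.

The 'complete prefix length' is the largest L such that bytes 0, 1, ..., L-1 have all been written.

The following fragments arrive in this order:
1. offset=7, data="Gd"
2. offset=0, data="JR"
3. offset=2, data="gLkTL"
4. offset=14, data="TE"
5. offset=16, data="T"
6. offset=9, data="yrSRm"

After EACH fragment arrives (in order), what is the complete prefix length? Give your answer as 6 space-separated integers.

Fragment 1: offset=7 data="Gd" -> buffer=???????Gd???????? -> prefix_len=0
Fragment 2: offset=0 data="JR" -> buffer=JR?????Gd???????? -> prefix_len=2
Fragment 3: offset=2 data="gLkTL" -> buffer=JRgLkTLGd???????? -> prefix_len=9
Fragment 4: offset=14 data="TE" -> buffer=JRgLkTLGd?????TE? -> prefix_len=9
Fragment 5: offset=16 data="T" -> buffer=JRgLkTLGd?????TET -> prefix_len=9
Fragment 6: offset=9 data="yrSRm" -> buffer=JRgLkTLGdyrSRmTET -> prefix_len=17

Answer: 0 2 9 9 9 17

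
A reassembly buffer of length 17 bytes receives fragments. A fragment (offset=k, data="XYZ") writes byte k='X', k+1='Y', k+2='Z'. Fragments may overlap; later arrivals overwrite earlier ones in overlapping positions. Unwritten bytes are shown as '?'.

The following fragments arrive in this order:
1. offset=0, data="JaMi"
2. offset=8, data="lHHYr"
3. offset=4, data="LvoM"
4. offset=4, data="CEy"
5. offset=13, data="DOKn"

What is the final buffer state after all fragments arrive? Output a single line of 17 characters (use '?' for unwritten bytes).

Fragment 1: offset=0 data="JaMi" -> buffer=JaMi?????????????
Fragment 2: offset=8 data="lHHYr" -> buffer=JaMi????lHHYr????
Fragment 3: offset=4 data="LvoM" -> buffer=JaMiLvoMlHHYr????
Fragment 4: offset=4 data="CEy" -> buffer=JaMiCEyMlHHYr????
Fragment 5: offset=13 data="DOKn" -> buffer=JaMiCEyMlHHYrDOKn

Answer: JaMiCEyMlHHYrDOKn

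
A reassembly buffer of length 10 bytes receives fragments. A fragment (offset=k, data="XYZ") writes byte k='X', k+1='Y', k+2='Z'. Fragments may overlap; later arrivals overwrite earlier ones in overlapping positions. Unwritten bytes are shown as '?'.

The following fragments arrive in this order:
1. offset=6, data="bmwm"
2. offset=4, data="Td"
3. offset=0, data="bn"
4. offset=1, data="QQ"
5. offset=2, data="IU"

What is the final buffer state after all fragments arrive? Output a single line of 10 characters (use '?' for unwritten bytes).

Fragment 1: offset=6 data="bmwm" -> buffer=??????bmwm
Fragment 2: offset=4 data="Td" -> buffer=????Tdbmwm
Fragment 3: offset=0 data="bn" -> buffer=bn??Tdbmwm
Fragment 4: offset=1 data="QQ" -> buffer=bQQ?Tdbmwm
Fragment 5: offset=2 data="IU" -> buffer=bQIUTdbmwm

Answer: bQIUTdbmwm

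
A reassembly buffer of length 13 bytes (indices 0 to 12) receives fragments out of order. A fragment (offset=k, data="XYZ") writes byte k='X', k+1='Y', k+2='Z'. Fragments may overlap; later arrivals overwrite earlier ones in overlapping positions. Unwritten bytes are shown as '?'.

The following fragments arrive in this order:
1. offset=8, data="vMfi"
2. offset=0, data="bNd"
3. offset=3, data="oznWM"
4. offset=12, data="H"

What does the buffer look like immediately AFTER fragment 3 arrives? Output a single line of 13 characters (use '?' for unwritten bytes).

Answer: bNdoznWMvMfi?

Derivation:
Fragment 1: offset=8 data="vMfi" -> buffer=????????vMfi?
Fragment 2: offset=0 data="bNd" -> buffer=bNd?????vMfi?
Fragment 3: offset=3 data="oznWM" -> buffer=bNdoznWMvMfi?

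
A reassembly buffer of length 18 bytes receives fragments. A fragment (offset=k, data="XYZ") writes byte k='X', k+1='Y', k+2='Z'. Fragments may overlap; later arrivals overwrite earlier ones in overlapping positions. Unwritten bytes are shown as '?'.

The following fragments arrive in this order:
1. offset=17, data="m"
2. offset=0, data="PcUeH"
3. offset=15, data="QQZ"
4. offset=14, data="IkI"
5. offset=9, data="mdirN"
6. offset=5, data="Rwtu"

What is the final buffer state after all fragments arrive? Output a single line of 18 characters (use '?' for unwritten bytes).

Answer: PcUeHRwtumdirNIkIZ

Derivation:
Fragment 1: offset=17 data="m" -> buffer=?????????????????m
Fragment 2: offset=0 data="PcUeH" -> buffer=PcUeH????????????m
Fragment 3: offset=15 data="QQZ" -> buffer=PcUeH??????????QQZ
Fragment 4: offset=14 data="IkI" -> buffer=PcUeH?????????IkIZ
Fragment 5: offset=9 data="mdirN" -> buffer=PcUeH????mdirNIkIZ
Fragment 6: offset=5 data="Rwtu" -> buffer=PcUeHRwtumdirNIkIZ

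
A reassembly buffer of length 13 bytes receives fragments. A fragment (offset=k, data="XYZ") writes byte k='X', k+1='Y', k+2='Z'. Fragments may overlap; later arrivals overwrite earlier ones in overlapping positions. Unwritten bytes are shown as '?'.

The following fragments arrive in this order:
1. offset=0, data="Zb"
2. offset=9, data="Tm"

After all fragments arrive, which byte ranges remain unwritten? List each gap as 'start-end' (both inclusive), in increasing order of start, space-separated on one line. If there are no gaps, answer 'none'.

Answer: 2-8 11-12

Derivation:
Fragment 1: offset=0 len=2
Fragment 2: offset=9 len=2
Gaps: 2-8 11-12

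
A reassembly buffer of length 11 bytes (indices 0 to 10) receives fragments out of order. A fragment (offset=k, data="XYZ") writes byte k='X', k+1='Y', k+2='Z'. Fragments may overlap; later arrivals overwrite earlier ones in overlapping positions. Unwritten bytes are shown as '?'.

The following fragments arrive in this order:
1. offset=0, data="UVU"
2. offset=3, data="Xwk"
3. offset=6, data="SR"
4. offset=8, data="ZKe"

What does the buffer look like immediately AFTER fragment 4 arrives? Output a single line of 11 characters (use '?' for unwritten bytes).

Fragment 1: offset=0 data="UVU" -> buffer=UVU????????
Fragment 2: offset=3 data="Xwk" -> buffer=UVUXwk?????
Fragment 3: offset=6 data="SR" -> buffer=UVUXwkSR???
Fragment 4: offset=8 data="ZKe" -> buffer=UVUXwkSRZKe

Answer: UVUXwkSRZKe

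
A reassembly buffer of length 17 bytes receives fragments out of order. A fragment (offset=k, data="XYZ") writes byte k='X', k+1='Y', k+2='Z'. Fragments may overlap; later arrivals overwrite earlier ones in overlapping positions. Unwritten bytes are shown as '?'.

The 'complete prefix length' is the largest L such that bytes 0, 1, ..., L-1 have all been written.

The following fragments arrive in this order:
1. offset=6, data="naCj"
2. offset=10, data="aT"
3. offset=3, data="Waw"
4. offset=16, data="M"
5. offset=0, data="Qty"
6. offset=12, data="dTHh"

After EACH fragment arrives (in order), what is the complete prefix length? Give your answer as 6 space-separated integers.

Answer: 0 0 0 0 12 17

Derivation:
Fragment 1: offset=6 data="naCj" -> buffer=??????naCj??????? -> prefix_len=0
Fragment 2: offset=10 data="aT" -> buffer=??????naCjaT????? -> prefix_len=0
Fragment 3: offset=3 data="Waw" -> buffer=???WawnaCjaT????? -> prefix_len=0
Fragment 4: offset=16 data="M" -> buffer=???WawnaCjaT????M -> prefix_len=0
Fragment 5: offset=0 data="Qty" -> buffer=QtyWawnaCjaT????M -> prefix_len=12
Fragment 6: offset=12 data="dTHh" -> buffer=QtyWawnaCjaTdTHhM -> prefix_len=17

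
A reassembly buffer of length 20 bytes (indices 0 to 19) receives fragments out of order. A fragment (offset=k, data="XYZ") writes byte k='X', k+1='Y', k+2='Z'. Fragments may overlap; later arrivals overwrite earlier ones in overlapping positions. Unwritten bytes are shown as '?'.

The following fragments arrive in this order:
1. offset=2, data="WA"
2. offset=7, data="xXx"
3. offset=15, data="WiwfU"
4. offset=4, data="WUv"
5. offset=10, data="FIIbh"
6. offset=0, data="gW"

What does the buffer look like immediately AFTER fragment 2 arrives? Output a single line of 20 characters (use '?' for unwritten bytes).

Fragment 1: offset=2 data="WA" -> buffer=??WA????????????????
Fragment 2: offset=7 data="xXx" -> buffer=??WA???xXx??????????

Answer: ??WA???xXx??????????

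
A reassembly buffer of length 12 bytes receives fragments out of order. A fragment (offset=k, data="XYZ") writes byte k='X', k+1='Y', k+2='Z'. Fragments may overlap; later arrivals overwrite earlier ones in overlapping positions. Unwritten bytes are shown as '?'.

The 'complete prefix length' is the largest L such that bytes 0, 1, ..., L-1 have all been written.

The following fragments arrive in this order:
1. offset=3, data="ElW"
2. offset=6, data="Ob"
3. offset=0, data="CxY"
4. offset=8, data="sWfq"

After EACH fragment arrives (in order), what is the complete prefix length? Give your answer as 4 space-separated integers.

Answer: 0 0 8 12

Derivation:
Fragment 1: offset=3 data="ElW" -> buffer=???ElW?????? -> prefix_len=0
Fragment 2: offset=6 data="Ob" -> buffer=???ElWOb???? -> prefix_len=0
Fragment 3: offset=0 data="CxY" -> buffer=CxYElWOb???? -> prefix_len=8
Fragment 4: offset=8 data="sWfq" -> buffer=CxYElWObsWfq -> prefix_len=12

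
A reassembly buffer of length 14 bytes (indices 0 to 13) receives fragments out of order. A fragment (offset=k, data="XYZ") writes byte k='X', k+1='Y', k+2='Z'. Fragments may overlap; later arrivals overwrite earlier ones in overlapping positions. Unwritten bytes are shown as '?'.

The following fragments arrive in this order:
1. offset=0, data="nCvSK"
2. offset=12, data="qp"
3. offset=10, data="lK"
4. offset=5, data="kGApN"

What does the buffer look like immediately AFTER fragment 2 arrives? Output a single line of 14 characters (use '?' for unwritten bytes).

Fragment 1: offset=0 data="nCvSK" -> buffer=nCvSK?????????
Fragment 2: offset=12 data="qp" -> buffer=nCvSK???????qp

Answer: nCvSK???????qp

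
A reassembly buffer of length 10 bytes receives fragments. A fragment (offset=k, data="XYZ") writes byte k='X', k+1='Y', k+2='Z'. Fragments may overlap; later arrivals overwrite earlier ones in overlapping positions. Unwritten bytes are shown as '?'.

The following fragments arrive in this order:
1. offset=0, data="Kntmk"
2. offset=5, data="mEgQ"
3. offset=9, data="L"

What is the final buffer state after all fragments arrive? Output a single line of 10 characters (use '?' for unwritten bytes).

Fragment 1: offset=0 data="Kntmk" -> buffer=Kntmk?????
Fragment 2: offset=5 data="mEgQ" -> buffer=KntmkmEgQ?
Fragment 3: offset=9 data="L" -> buffer=KntmkmEgQL

Answer: KntmkmEgQL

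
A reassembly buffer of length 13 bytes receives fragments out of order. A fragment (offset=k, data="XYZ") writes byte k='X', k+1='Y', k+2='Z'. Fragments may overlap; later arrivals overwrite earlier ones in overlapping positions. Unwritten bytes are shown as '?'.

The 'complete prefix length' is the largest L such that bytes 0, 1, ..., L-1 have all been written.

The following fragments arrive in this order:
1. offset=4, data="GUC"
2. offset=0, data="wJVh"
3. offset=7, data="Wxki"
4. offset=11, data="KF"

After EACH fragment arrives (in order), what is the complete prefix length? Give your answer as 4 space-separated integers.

Fragment 1: offset=4 data="GUC" -> buffer=????GUC?????? -> prefix_len=0
Fragment 2: offset=0 data="wJVh" -> buffer=wJVhGUC?????? -> prefix_len=7
Fragment 3: offset=7 data="Wxki" -> buffer=wJVhGUCWxki?? -> prefix_len=11
Fragment 4: offset=11 data="KF" -> buffer=wJVhGUCWxkiKF -> prefix_len=13

Answer: 0 7 11 13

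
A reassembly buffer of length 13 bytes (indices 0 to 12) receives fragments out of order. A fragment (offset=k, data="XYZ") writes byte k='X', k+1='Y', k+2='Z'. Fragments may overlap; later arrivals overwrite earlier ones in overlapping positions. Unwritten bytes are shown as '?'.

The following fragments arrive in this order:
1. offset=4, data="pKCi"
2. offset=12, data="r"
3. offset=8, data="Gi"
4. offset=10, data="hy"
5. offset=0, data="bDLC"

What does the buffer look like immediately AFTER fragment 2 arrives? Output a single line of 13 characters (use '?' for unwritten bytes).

Fragment 1: offset=4 data="pKCi" -> buffer=????pKCi?????
Fragment 2: offset=12 data="r" -> buffer=????pKCi????r

Answer: ????pKCi????r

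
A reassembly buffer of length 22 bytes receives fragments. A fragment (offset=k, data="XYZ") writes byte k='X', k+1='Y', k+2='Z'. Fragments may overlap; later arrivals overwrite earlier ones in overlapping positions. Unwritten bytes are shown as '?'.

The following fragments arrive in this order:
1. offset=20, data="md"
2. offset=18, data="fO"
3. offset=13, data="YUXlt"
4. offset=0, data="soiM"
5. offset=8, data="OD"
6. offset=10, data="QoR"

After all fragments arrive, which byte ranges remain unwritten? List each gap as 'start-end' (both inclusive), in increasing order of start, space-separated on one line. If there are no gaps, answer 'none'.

Fragment 1: offset=20 len=2
Fragment 2: offset=18 len=2
Fragment 3: offset=13 len=5
Fragment 4: offset=0 len=4
Fragment 5: offset=8 len=2
Fragment 6: offset=10 len=3
Gaps: 4-7

Answer: 4-7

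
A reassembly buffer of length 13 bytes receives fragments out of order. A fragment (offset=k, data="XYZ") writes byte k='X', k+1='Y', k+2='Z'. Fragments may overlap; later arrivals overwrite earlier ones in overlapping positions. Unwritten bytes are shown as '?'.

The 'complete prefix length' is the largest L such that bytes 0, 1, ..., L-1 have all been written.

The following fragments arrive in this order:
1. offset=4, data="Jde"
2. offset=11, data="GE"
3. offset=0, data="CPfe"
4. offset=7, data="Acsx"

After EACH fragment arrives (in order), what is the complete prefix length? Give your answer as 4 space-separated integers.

Fragment 1: offset=4 data="Jde" -> buffer=????Jde?????? -> prefix_len=0
Fragment 2: offset=11 data="GE" -> buffer=????Jde????GE -> prefix_len=0
Fragment 3: offset=0 data="CPfe" -> buffer=CPfeJde????GE -> prefix_len=7
Fragment 4: offset=7 data="Acsx" -> buffer=CPfeJdeAcsxGE -> prefix_len=13

Answer: 0 0 7 13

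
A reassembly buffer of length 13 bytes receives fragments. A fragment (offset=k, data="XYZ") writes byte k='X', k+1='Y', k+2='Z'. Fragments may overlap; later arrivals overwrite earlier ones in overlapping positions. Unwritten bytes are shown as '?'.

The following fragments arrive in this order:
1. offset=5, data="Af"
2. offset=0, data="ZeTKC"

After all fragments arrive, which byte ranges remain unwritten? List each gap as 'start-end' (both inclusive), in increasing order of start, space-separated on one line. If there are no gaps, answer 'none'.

Answer: 7-12

Derivation:
Fragment 1: offset=5 len=2
Fragment 2: offset=0 len=5
Gaps: 7-12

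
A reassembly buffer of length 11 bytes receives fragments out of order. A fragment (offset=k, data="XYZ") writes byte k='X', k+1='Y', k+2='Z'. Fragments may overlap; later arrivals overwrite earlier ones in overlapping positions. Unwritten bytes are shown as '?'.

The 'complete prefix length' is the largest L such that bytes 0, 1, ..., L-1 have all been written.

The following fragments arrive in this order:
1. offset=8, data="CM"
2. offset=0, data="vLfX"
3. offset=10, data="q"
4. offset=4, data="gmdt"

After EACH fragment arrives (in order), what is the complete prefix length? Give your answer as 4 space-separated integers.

Answer: 0 4 4 11

Derivation:
Fragment 1: offset=8 data="CM" -> buffer=????????CM? -> prefix_len=0
Fragment 2: offset=0 data="vLfX" -> buffer=vLfX????CM? -> prefix_len=4
Fragment 3: offset=10 data="q" -> buffer=vLfX????CMq -> prefix_len=4
Fragment 4: offset=4 data="gmdt" -> buffer=vLfXgmdtCMq -> prefix_len=11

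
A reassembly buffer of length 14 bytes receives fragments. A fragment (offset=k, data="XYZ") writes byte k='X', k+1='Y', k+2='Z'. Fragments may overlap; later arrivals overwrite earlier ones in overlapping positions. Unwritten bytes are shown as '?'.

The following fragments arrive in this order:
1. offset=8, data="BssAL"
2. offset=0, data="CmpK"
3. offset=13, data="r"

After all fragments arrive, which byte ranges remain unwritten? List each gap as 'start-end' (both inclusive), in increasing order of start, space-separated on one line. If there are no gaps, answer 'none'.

Fragment 1: offset=8 len=5
Fragment 2: offset=0 len=4
Fragment 3: offset=13 len=1
Gaps: 4-7

Answer: 4-7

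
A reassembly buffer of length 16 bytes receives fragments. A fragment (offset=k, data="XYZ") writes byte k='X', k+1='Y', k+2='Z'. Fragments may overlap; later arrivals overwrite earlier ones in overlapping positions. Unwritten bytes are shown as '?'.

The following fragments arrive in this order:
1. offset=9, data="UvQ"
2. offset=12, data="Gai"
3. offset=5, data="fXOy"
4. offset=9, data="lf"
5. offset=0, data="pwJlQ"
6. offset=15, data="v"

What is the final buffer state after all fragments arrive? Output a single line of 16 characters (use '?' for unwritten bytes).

Answer: pwJlQfXOylfQGaiv

Derivation:
Fragment 1: offset=9 data="UvQ" -> buffer=?????????UvQ????
Fragment 2: offset=12 data="Gai" -> buffer=?????????UvQGai?
Fragment 3: offset=5 data="fXOy" -> buffer=?????fXOyUvQGai?
Fragment 4: offset=9 data="lf" -> buffer=?????fXOylfQGai?
Fragment 5: offset=0 data="pwJlQ" -> buffer=pwJlQfXOylfQGai?
Fragment 6: offset=15 data="v" -> buffer=pwJlQfXOylfQGaiv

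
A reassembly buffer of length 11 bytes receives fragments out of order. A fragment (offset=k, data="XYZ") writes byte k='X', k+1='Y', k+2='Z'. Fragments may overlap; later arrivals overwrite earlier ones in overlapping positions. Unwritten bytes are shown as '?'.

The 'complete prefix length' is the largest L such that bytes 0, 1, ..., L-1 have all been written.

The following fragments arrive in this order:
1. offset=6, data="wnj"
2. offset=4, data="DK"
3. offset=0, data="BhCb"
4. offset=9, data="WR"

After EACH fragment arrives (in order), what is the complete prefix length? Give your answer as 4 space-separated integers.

Answer: 0 0 9 11

Derivation:
Fragment 1: offset=6 data="wnj" -> buffer=??????wnj?? -> prefix_len=0
Fragment 2: offset=4 data="DK" -> buffer=????DKwnj?? -> prefix_len=0
Fragment 3: offset=0 data="BhCb" -> buffer=BhCbDKwnj?? -> prefix_len=9
Fragment 4: offset=9 data="WR" -> buffer=BhCbDKwnjWR -> prefix_len=11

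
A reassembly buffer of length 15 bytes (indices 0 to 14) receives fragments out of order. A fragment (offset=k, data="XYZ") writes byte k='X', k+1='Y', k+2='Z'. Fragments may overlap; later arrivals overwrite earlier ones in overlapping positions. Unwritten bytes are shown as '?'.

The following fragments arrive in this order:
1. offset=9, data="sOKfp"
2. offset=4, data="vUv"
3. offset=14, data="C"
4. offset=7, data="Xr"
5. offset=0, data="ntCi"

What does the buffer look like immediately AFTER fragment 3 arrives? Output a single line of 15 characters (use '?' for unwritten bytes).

Fragment 1: offset=9 data="sOKfp" -> buffer=?????????sOKfp?
Fragment 2: offset=4 data="vUv" -> buffer=????vUv??sOKfp?
Fragment 3: offset=14 data="C" -> buffer=????vUv??sOKfpC

Answer: ????vUv??sOKfpC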